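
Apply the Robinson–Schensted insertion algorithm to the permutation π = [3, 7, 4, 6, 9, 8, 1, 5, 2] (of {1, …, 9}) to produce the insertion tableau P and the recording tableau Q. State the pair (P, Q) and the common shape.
P = [1, 2, 5, 8] / [3, 4] / [6, 9] / [7];  Q = [1, 2, 4, 5] / [3, 6] / [7, 8] / [9];  common shape = (4, 2, 2, 1)

Row-insert the values π_1, π_2, … into P one at a time, bumping the leftmost entry strictly greater than the inserted value down to the next row. The recording tableau Q records, in position (i, j), the step at which that cell was added to P.
  Insert 3 (step 1): P = [3];  Q = [1]
  Insert 7 (step 2): P = [3, 7];  Q = [1, 2]
  Insert 4 (step 3): P = [3, 4] / [7];  Q = [1, 2] / [3]
  Insert 6 (step 4): P = [3, 4, 6] / [7];  Q = [1, 2, 4] / [3]
  Insert 9 (step 5): P = [3, 4, 6, 9] / [7];  Q = [1, 2, 4, 5] / [3]
  Insert 8 (step 6): P = [3, 4, 6, 8] / [7, 9];  Q = [1, 2, 4, 5] / [3, 6]
  Insert 1 (step 7): P = [1, 4, 6, 8] / [3, 9] / [7];  Q = [1, 2, 4, 5] / [3, 6] / [7]
  Insert 5 (step 8): P = [1, 4, 5, 8] / [3, 6] / [7, 9];  Q = [1, 2, 4, 5] / [3, 6] / [7, 8]
  Insert 2 (step 9): P = [1, 2, 5, 8] / [3, 4] / [6, 9] / [7];  Q = [1, 2, 4, 5] / [3, 6] / [7, 8] / [9]
Final shape: (4, 2, 2, 1).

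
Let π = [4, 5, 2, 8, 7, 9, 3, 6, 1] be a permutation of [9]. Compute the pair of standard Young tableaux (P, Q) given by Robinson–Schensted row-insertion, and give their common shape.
P = [1, 3, 6, 9] / [2, 5, 7] / [4] / [8];  Q = [1, 2, 4, 6] / [3, 5, 8] / [7] / [9];  common shape = (4, 3, 1, 1)

Row-insert the values π_1, π_2, … into P one at a time, bumping the leftmost entry strictly greater than the inserted value down to the next row. The recording tableau Q records, in position (i, j), the step at which that cell was added to P.
  Insert 4 (step 1): P = [4];  Q = [1]
  Insert 5 (step 2): P = [4, 5];  Q = [1, 2]
  Insert 2 (step 3): P = [2, 5] / [4];  Q = [1, 2] / [3]
  Insert 8 (step 4): P = [2, 5, 8] / [4];  Q = [1, 2, 4] / [3]
  Insert 7 (step 5): P = [2, 5, 7] / [4, 8];  Q = [1, 2, 4] / [3, 5]
  Insert 9 (step 6): P = [2, 5, 7, 9] / [4, 8];  Q = [1, 2, 4, 6] / [3, 5]
  Insert 3 (step 7): P = [2, 3, 7, 9] / [4, 5] / [8];  Q = [1, 2, 4, 6] / [3, 5] / [7]
  Insert 6 (step 8): P = [2, 3, 6, 9] / [4, 5, 7] / [8];  Q = [1, 2, 4, 6] / [3, 5, 8] / [7]
  Insert 1 (step 9): P = [1, 3, 6, 9] / [2, 5, 7] / [4] / [8];  Q = [1, 2, 4, 6] / [3, 5, 8] / [7] / [9]
Final shape: (4, 3, 1, 1).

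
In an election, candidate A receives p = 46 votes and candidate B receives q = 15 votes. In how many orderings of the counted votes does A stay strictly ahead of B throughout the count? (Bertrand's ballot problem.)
Strict-lead orderings = 35848190542920

Total orderings of the 61 votes with 46 for A: C(61, 46) = 70539987842520. By the Bertrand ballot formula (Cycle Lemma / reflection principle), the number of orderings in which A is strictly ahead of B throughout is (p − q)/(p + q) · C(p + q, p) = (46 − 15)/(46 + 15) · 70539987842520 = 35848190542920.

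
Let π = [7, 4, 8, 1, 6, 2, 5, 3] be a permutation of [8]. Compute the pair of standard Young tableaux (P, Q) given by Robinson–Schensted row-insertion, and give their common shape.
P = [1, 2, 3] / [4, 5] / [6, 8] / [7];  Q = [1, 3, 7] / [2, 5] / [4, 6] / [8];  common shape = (3, 2, 2, 1)

Row-insert the values π_1, π_2, … into P one at a time, bumping the leftmost entry strictly greater than the inserted value down to the next row. The recording tableau Q records, in position (i, j), the step at which that cell was added to P.
  Insert 7 (step 1): P = [7];  Q = [1]
  Insert 4 (step 2): P = [4] / [7];  Q = [1] / [2]
  Insert 8 (step 3): P = [4, 8] / [7];  Q = [1, 3] / [2]
  Insert 1 (step 4): P = [1, 8] / [4] / [7];  Q = [1, 3] / [2] / [4]
  Insert 6 (step 5): P = [1, 6] / [4, 8] / [7];  Q = [1, 3] / [2, 5] / [4]
  Insert 2 (step 6): P = [1, 2] / [4, 6] / [7, 8];  Q = [1, 3] / [2, 5] / [4, 6]
  Insert 5 (step 7): P = [1, 2, 5] / [4, 6] / [7, 8];  Q = [1, 3, 7] / [2, 5] / [4, 6]
  Insert 3 (step 8): P = [1, 2, 3] / [4, 5] / [6, 8] / [7];  Q = [1, 3, 7] / [2, 5] / [4, 6] / [8]
Final shape: (3, 2, 2, 1).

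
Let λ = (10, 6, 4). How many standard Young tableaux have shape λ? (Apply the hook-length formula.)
# SYT of shape (10, 6, 4) = 5038800

Hook-length formula: f^λ = n! / Π hook(c), product over all cells c of the Young diagram. For λ = (10, 6, 4), n = 20 boxes. Hook lengths by row (left-to-right, top-to-bottom): [12, 11, 10, 9, 7, 6, 4, 3, 2, 1]; [7, 6, 5, 4, 2, 1]; [4, 3, 2, 1]. Product of hooks = 482833612800. So f^λ = 20! / 482833612800 = 2432902008176640000 / 482833612800 = 5038800.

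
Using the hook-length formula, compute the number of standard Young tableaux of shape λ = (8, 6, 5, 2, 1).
# SYT of shape (8, 6, 5, 2, 1) = 1463267520

Hook-length formula: f^λ = n! / Π hook(c), product over all cells c of the Young diagram. For λ = (8, 6, 5, 2, 1), n = 22 boxes. Hook lengths by row (left-to-right, top-to-bottom): [12, 10, 8, 7, 6, 4, 2, 1]; [9, 7, 5, 4, 3, 1]; [7, 5, 3, 2, 1]; [3, 1]; [1]. Product of hooks = 768144384000. So f^λ = 22! / 768144384000 = 1124000727777607680000 / 768144384000 = 1463267520.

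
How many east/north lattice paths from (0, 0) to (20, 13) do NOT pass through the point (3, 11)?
Number of paths = 573104196

Total paths from (0, 0) to (20, 13): C(33, 20) = 573166440. Paths through (3, 11): (paths (0, 0) → (3, 11)) × (paths (3, 11) → (20, 13)) = C(14, 3) · C(19, 17) = 364 · 171 = 62244. Avoidance count = 573166440 − 62244 = 573104196.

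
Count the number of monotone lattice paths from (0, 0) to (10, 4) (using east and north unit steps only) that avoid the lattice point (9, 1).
Number of paths = 961

Total paths from (0, 0) to (10, 4): C(14, 10) = 1001. Paths through (9, 1): (paths (0, 0) → (9, 1)) × (paths (9, 1) → (10, 4)) = C(10, 9) · C(4, 1) = 10 · 4 = 40. Avoidance count = 1001 − 40 = 961.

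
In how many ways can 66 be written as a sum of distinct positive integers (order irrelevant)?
q(66) = 20132

A partition into distinct parts is a strictly decreasing sequence summing to n. The recurrence d(n, m) = d(n, m−1) + d(n−m, m−1) (use part m at most once) with q(n) = d(n, n) gives q(66) = 20132. (Euler's theorem: # distinct-part partitions = # odd-part partitions.)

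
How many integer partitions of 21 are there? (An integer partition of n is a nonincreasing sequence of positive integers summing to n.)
p(21) = 792

Compute p(n) via the recurrence p(n, m) = p(n, m−1) + p(n−m, m), where p(n, m) counts partitions of n with all parts ≤ m and p(n) = p(n, n). The base cases are p(0, m) = 1 and p(n, 0) = 0 for n > 0. Filling the table yields p(21) = 792. (Euler's pentagonal recurrence is an alternative.)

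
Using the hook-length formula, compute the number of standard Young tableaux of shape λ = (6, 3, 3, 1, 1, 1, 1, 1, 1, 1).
# SYT of shape (6, 3, 3, 1, 1, 1, 1, 1, 1, 1) = 4837248

Hook-length formula: f^λ = n! / Π hook(c), product over all cells c of the Young diagram. For λ = (6, 3, 3, 1, 1, 1, 1, 1, 1, 1), n = 19 boxes. Hook lengths by row (left-to-right, top-to-bottom): [15, 7, 6, 3, 2, 1]; [11, 3, 2]; [10, 2, 1]; [7]; [6]; [5]; [4]; [3]; [2]; [1]. Product of hooks = 25147584000. So f^λ = 19! / 25147584000 = 121645100408832000 / 25147584000 = 4837248.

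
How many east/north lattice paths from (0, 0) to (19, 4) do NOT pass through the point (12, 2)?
Number of paths = 5579

Total paths from (0, 0) to (19, 4): C(23, 19) = 8855. Paths through (12, 2): (paths (0, 0) → (12, 2)) × (paths (12, 2) → (19, 4)) = C(14, 12) · C(9, 7) = 91 · 36 = 3276. Avoidance count = 8855 − 3276 = 5579.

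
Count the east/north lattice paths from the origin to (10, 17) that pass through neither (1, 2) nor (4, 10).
Number of paths = 3645477

Inclusion–exclusion. Total paths: C(27, 10) = 8436285. Through P₁: C(3, 1)·C(24, 9) = 3922512. Through P₂: C(14, 4)·C(13, 6) = 1717716. Since P₁ is strictly southwest of P₂, a monotone path through both must visit P₁ then P₂; paths through both = C(3, 1)·C(11, 3)·C(13, 6) = 849420. Avoid both = 8436285 − 3922512 − 1717716 + 849420 = 3645477.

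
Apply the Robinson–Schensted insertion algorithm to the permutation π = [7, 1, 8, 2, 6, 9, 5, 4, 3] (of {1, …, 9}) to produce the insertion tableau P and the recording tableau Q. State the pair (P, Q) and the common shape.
P = [1, 2, 3, 9] / [4, 8] / [5] / [6] / [7];  Q = [1, 3, 5, 6] / [2, 4] / [7] / [8] / [9];  common shape = (4, 2, 1, 1, 1)

Row-insert the values π_1, π_2, … into P one at a time, bumping the leftmost entry strictly greater than the inserted value down to the next row. The recording tableau Q records, in position (i, j), the step at which that cell was added to P.
  Insert 7 (step 1): P = [7];  Q = [1]
  Insert 1 (step 2): P = [1] / [7];  Q = [1] / [2]
  Insert 8 (step 3): P = [1, 8] / [7];  Q = [1, 3] / [2]
  Insert 2 (step 4): P = [1, 2] / [7, 8];  Q = [1, 3] / [2, 4]
  Insert 6 (step 5): P = [1, 2, 6] / [7, 8];  Q = [1, 3, 5] / [2, 4]
  Insert 9 (step 6): P = [1, 2, 6, 9] / [7, 8];  Q = [1, 3, 5, 6] / [2, 4]
  Insert 5 (step 7): P = [1, 2, 5, 9] / [6, 8] / [7];  Q = [1, 3, 5, 6] / [2, 4] / [7]
  Insert 4 (step 8): P = [1, 2, 4, 9] / [5, 8] / [6] / [7];  Q = [1, 3, 5, 6] / [2, 4] / [7] / [8]
  Insert 3 (step 9): P = [1, 2, 3, 9] / [4, 8] / [5] / [6] / [7];  Q = [1, 3, 5, 6] / [2, 4] / [7] / [8] / [9]
Final shape: (4, 2, 1, 1, 1).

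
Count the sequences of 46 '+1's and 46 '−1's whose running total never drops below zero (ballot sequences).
C_46 = 8740328711533173390046320

These ballot sequences are counted by the Catalan number C_n = (1/(n + 1)) · C(2n, n). For n = 46: C_46 = (1/47) · C(92, 46) = 410795449442059149332177040/47 = 8740328711533173390046320.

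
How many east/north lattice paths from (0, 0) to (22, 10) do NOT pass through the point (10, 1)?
Number of paths = 61279010

Total paths from (0, 0) to (22, 10): C(32, 22) = 64512240. Paths through (10, 1): (paths (0, 0) → (10, 1)) × (paths (10, 1) → (22, 10)) = C(11, 10) · C(21, 12) = 11 · 293930 = 3233230. Avoidance count = 64512240 − 3233230 = 61279010.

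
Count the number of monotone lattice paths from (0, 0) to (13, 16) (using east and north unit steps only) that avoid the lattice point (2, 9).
Number of paths = 66113595

Total paths from (0, 0) to (13, 16): C(29, 13) = 67863915. Paths through (2, 9): (paths (0, 0) → (2, 9)) × (paths (2, 9) → (13, 16)) = C(11, 2) · C(18, 11) = 55 · 31824 = 1750320. Avoidance count = 67863915 − 1750320 = 66113595.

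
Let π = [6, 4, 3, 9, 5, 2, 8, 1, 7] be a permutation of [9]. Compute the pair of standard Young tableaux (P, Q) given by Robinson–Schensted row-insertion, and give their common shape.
P = [1, 5, 7] / [2, 8] / [3, 9] / [4] / [6];  Q = [1, 4, 7] / [2, 5] / [3, 9] / [6] / [8];  common shape = (3, 2, 2, 1, 1)

Row-insert the values π_1, π_2, … into P one at a time, bumping the leftmost entry strictly greater than the inserted value down to the next row. The recording tableau Q records, in position (i, j), the step at which that cell was added to P.
  Insert 6 (step 1): P = [6];  Q = [1]
  Insert 4 (step 2): P = [4] / [6];  Q = [1] / [2]
  Insert 3 (step 3): P = [3] / [4] / [6];  Q = [1] / [2] / [3]
  Insert 9 (step 4): P = [3, 9] / [4] / [6];  Q = [1, 4] / [2] / [3]
  Insert 5 (step 5): P = [3, 5] / [4, 9] / [6];  Q = [1, 4] / [2, 5] / [3]
  Insert 2 (step 6): P = [2, 5] / [3, 9] / [4] / [6];  Q = [1, 4] / [2, 5] / [3] / [6]
  Insert 8 (step 7): P = [2, 5, 8] / [3, 9] / [4] / [6];  Q = [1, 4, 7] / [2, 5] / [3] / [6]
  Insert 1 (step 8): P = [1, 5, 8] / [2, 9] / [3] / [4] / [6];  Q = [1, 4, 7] / [2, 5] / [3] / [6] / [8]
  Insert 7 (step 9): P = [1, 5, 7] / [2, 8] / [3, 9] / [4] / [6];  Q = [1, 4, 7] / [2, 5] / [3, 9] / [6] / [8]
Final shape: (3, 2, 2, 1, 1).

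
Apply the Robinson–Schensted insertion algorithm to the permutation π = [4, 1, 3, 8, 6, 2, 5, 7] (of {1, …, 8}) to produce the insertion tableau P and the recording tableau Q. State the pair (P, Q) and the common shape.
P = [1, 2, 5, 7] / [3, 6] / [4, 8];  Q = [1, 3, 4, 8] / [2, 5] / [6, 7];  common shape = (4, 2, 2)

Row-insert the values π_1, π_2, … into P one at a time, bumping the leftmost entry strictly greater than the inserted value down to the next row. The recording tableau Q records, in position (i, j), the step at which that cell was added to P.
  Insert 4 (step 1): P = [4];  Q = [1]
  Insert 1 (step 2): P = [1] / [4];  Q = [1] / [2]
  Insert 3 (step 3): P = [1, 3] / [4];  Q = [1, 3] / [2]
  Insert 8 (step 4): P = [1, 3, 8] / [4];  Q = [1, 3, 4] / [2]
  Insert 6 (step 5): P = [1, 3, 6] / [4, 8];  Q = [1, 3, 4] / [2, 5]
  Insert 2 (step 6): P = [1, 2, 6] / [3, 8] / [4];  Q = [1, 3, 4] / [2, 5] / [6]
  Insert 5 (step 7): P = [1, 2, 5] / [3, 6] / [4, 8];  Q = [1, 3, 4] / [2, 5] / [6, 7]
  Insert 7 (step 8): P = [1, 2, 5, 7] / [3, 6] / [4, 8];  Q = [1, 3, 4, 8] / [2, 5] / [6, 7]
Final shape: (4, 2, 2).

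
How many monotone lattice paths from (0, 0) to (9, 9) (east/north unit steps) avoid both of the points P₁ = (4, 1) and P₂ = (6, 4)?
Number of paths = 33225

Inclusion–exclusion. Total paths: C(18, 9) = 48620. Through P₁: C(5, 4)·C(13, 5) = 6435. Through P₂: C(10, 6)·C(8, 3) = 11760. Since P₁ is strictly southwest of P₂, a monotone path through both must visit P₁ then P₂; paths through both = C(5, 4)·C(5, 2)·C(8, 3) = 2800. Avoid both = 48620 − 6435 − 11760 + 2800 = 33225.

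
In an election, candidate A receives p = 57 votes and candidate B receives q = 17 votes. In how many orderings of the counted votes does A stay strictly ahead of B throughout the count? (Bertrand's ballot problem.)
Strict-lead orderings = 12404138972881440

Total orderings of the 74 votes with 57 for A: C(74, 57) = 22947657099830664. By the Bertrand ballot formula (Cycle Lemma / reflection principle), the number of orderings in which A is strictly ahead of B throughout is (p − q)/(p + q) · C(p + q, p) = (57 − 17)/(57 + 17) · 22947657099830664 = 12404138972881440.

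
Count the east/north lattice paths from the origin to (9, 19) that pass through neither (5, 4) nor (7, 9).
Number of paths = 5838120

Inclusion–exclusion. Total paths: C(28, 9) = 6906900. Through P₁: C(9, 5)·C(19, 4) = 488376. Through P₂: C(16, 7)·C(12, 2) = 755040. Since P₁ is strictly southwest of P₂, a monotone path through both must visit P₁ then P₂; paths through both = C(9, 5)·C(7, 2)·C(12, 2) = 174636. Avoid both = 6906900 − 488376 − 755040 + 174636 = 5838120.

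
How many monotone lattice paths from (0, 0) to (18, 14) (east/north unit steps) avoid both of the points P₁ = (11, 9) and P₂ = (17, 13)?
Number of paths = 169434780

Inclusion–exclusion. Total paths: C(32, 18) = 471435600. Through P₁: C(20, 11)·C(12, 7) = 133024320. Through P₂: C(30, 17)·C(2, 1) = 239519700. Since P₁ is strictly southwest of P₂, a monotone path through both must visit P₁ then P₂; paths through both = C(20, 11)·C(10, 6)·C(2, 1) = 70543200. Avoid both = 471435600 − 133024320 − 239519700 + 70543200 = 169434780.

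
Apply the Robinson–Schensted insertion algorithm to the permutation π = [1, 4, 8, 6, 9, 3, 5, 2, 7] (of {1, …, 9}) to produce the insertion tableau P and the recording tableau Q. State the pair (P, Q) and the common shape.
P = [1, 2, 5, 7] / [3, 6, 9] / [4] / [8];  Q = [1, 2, 3, 5] / [4, 7, 9] / [6] / [8];  common shape = (4, 3, 1, 1)

Row-insert the values π_1, π_2, … into P one at a time, bumping the leftmost entry strictly greater than the inserted value down to the next row. The recording tableau Q records, in position (i, j), the step at which that cell was added to P.
  Insert 1 (step 1): P = [1];  Q = [1]
  Insert 4 (step 2): P = [1, 4];  Q = [1, 2]
  Insert 8 (step 3): P = [1, 4, 8];  Q = [1, 2, 3]
  Insert 6 (step 4): P = [1, 4, 6] / [8];  Q = [1, 2, 3] / [4]
  Insert 9 (step 5): P = [1, 4, 6, 9] / [8];  Q = [1, 2, 3, 5] / [4]
  Insert 3 (step 6): P = [1, 3, 6, 9] / [4] / [8];  Q = [1, 2, 3, 5] / [4] / [6]
  Insert 5 (step 7): P = [1, 3, 5, 9] / [4, 6] / [8];  Q = [1, 2, 3, 5] / [4, 7] / [6]
  Insert 2 (step 8): P = [1, 2, 5, 9] / [3, 6] / [4] / [8];  Q = [1, 2, 3, 5] / [4, 7] / [6] / [8]
  Insert 7 (step 9): P = [1, 2, 5, 7] / [3, 6, 9] / [4] / [8];  Q = [1, 2, 3, 5] / [4, 7, 9] / [6] / [8]
Final shape: (4, 3, 1, 1).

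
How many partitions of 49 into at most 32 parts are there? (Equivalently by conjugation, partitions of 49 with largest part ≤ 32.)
p(49, parts ≤ 32) = 172610

Use the recurrence p(n, m) = p(n, m−1) + p(n−m, m): either the largest part is < m (count p(n, m−1)) or the largest part is exactly m (remove one copy of m, count p(n−m, m)). With p(0, ·) = 1 this gives p(49, parts ≤ 32) = 172610. (By conjugating Young diagrams, this also counts partitions of 49 into at most 32 parts.)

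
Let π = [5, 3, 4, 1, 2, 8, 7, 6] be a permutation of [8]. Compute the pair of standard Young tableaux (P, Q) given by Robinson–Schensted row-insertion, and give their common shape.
P = [1, 2, 6] / [3, 4, 7] / [5, 8];  Q = [1, 3, 6] / [2, 5, 7] / [4, 8];  common shape = (3, 3, 2)

Row-insert the values π_1, π_2, … into P one at a time, bumping the leftmost entry strictly greater than the inserted value down to the next row. The recording tableau Q records, in position (i, j), the step at which that cell was added to P.
  Insert 5 (step 1): P = [5];  Q = [1]
  Insert 3 (step 2): P = [3] / [5];  Q = [1] / [2]
  Insert 4 (step 3): P = [3, 4] / [5];  Q = [1, 3] / [2]
  Insert 1 (step 4): P = [1, 4] / [3] / [5];  Q = [1, 3] / [2] / [4]
  Insert 2 (step 5): P = [1, 2] / [3, 4] / [5];  Q = [1, 3] / [2, 5] / [4]
  Insert 8 (step 6): P = [1, 2, 8] / [3, 4] / [5];  Q = [1, 3, 6] / [2, 5] / [4]
  Insert 7 (step 7): P = [1, 2, 7] / [3, 4, 8] / [5];  Q = [1, 3, 6] / [2, 5, 7] / [4]
  Insert 6 (step 8): P = [1, 2, 6] / [3, 4, 7] / [5, 8];  Q = [1, 3, 6] / [2, 5, 7] / [4, 8]
Final shape: (3, 3, 2).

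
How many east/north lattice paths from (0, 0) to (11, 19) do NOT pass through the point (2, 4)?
Number of paths = 35014740

Total paths from (0, 0) to (11, 19): C(30, 11) = 54627300. Paths through (2, 4): (paths (0, 0) → (2, 4)) × (paths (2, 4) → (11, 19)) = C(6, 2) · C(24, 9) = 15 · 1307504 = 19612560. Avoidance count = 54627300 − 19612560 = 35014740.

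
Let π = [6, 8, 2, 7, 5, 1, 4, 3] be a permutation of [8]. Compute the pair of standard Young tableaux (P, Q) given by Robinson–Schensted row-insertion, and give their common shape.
P = [1, 3] / [2, 4] / [5, 7] / [6] / [8];  Q = [1, 2] / [3, 4] / [5, 7] / [6] / [8];  common shape = (2, 2, 2, 1, 1)

Row-insert the values π_1, π_2, … into P one at a time, bumping the leftmost entry strictly greater than the inserted value down to the next row. The recording tableau Q records, in position (i, j), the step at which that cell was added to P.
  Insert 6 (step 1): P = [6];  Q = [1]
  Insert 8 (step 2): P = [6, 8];  Q = [1, 2]
  Insert 2 (step 3): P = [2, 8] / [6];  Q = [1, 2] / [3]
  Insert 7 (step 4): P = [2, 7] / [6, 8];  Q = [1, 2] / [3, 4]
  Insert 5 (step 5): P = [2, 5] / [6, 7] / [8];  Q = [1, 2] / [3, 4] / [5]
  Insert 1 (step 6): P = [1, 5] / [2, 7] / [6] / [8];  Q = [1, 2] / [3, 4] / [5] / [6]
  Insert 4 (step 7): P = [1, 4] / [2, 5] / [6, 7] / [8];  Q = [1, 2] / [3, 4] / [5, 7] / [6]
  Insert 3 (step 8): P = [1, 3] / [2, 4] / [5, 7] / [6] / [8];  Q = [1, 2] / [3, 4] / [5, 7] / [6] / [8]
Final shape: (2, 2, 2, 1, 1).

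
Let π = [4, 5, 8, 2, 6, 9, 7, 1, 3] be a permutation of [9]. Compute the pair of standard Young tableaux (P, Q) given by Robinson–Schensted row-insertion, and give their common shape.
P = [1, 3, 6, 7] / [2, 5, 9] / [4, 8];  Q = [1, 2, 3, 6] / [4, 5, 7] / [8, 9];  common shape = (4, 3, 2)

Row-insert the values π_1, π_2, … into P one at a time, bumping the leftmost entry strictly greater than the inserted value down to the next row. The recording tableau Q records, in position (i, j), the step at which that cell was added to P.
  Insert 4 (step 1): P = [4];  Q = [1]
  Insert 5 (step 2): P = [4, 5];  Q = [1, 2]
  Insert 8 (step 3): P = [4, 5, 8];  Q = [1, 2, 3]
  Insert 2 (step 4): P = [2, 5, 8] / [4];  Q = [1, 2, 3] / [4]
  Insert 6 (step 5): P = [2, 5, 6] / [4, 8];  Q = [1, 2, 3] / [4, 5]
  Insert 9 (step 6): P = [2, 5, 6, 9] / [4, 8];  Q = [1, 2, 3, 6] / [4, 5]
  Insert 7 (step 7): P = [2, 5, 6, 7] / [4, 8, 9];  Q = [1, 2, 3, 6] / [4, 5, 7]
  Insert 1 (step 8): P = [1, 5, 6, 7] / [2, 8, 9] / [4];  Q = [1, 2, 3, 6] / [4, 5, 7] / [8]
  Insert 3 (step 9): P = [1, 3, 6, 7] / [2, 5, 9] / [4, 8];  Q = [1, 2, 3, 6] / [4, 5, 7] / [8, 9]
Final shape: (4, 3, 2).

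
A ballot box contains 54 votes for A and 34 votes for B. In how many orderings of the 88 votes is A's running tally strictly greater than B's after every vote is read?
Strict-lead orderings = 618540258932365020852300

Total orderings of the 88 votes with 54 for A: C(88, 54) = 2721577139302406091750120. By the Bertrand ballot formula (Cycle Lemma / reflection principle), the number of orderings in which A is strictly ahead of B throughout is (p − q)/(p + q) · C(p + q, p) = (54 − 34)/(54 + 34) · 2721577139302406091750120 = 618540258932365020852300.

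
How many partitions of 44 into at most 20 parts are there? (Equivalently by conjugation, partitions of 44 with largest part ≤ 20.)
p(44, parts ≤ 20) = 69414

Use the recurrence p(n, m) = p(n, m−1) + p(n−m, m): either the largest part is < m (count p(n, m−1)) or the largest part is exactly m (remove one copy of m, count p(n−m, m)). With p(0, ·) = 1 this gives p(44, parts ≤ 20) = 69414. (By conjugating Young diagrams, this also counts partitions of 44 into at most 20 parts.)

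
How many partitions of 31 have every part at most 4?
p(31, parts ≤ 4) = 321

Use the recurrence p(n, m) = p(n, m−1) + p(n−m, m): either the largest part is < m (count p(n, m−1)) or the largest part is exactly m (remove one copy of m, count p(n−m, m)). With p(0, ·) = 1 this gives p(31, parts ≤ 4) = 321. (By conjugating Young diagrams, this also counts partitions of 31 into at most 4 parts.)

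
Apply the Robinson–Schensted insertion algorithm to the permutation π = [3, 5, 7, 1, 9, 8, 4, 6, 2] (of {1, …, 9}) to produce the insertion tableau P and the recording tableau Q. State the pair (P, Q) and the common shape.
P = [1, 2, 6, 8] / [3, 4, 7] / [5] / [9];  Q = [1, 2, 3, 5] / [4, 6, 8] / [7] / [9];  common shape = (4, 3, 1, 1)

Row-insert the values π_1, π_2, … into P one at a time, bumping the leftmost entry strictly greater than the inserted value down to the next row. The recording tableau Q records, in position (i, j), the step at which that cell was added to P.
  Insert 3 (step 1): P = [3];  Q = [1]
  Insert 5 (step 2): P = [3, 5];  Q = [1, 2]
  Insert 7 (step 3): P = [3, 5, 7];  Q = [1, 2, 3]
  Insert 1 (step 4): P = [1, 5, 7] / [3];  Q = [1, 2, 3] / [4]
  Insert 9 (step 5): P = [1, 5, 7, 9] / [3];  Q = [1, 2, 3, 5] / [4]
  Insert 8 (step 6): P = [1, 5, 7, 8] / [3, 9];  Q = [1, 2, 3, 5] / [4, 6]
  Insert 4 (step 7): P = [1, 4, 7, 8] / [3, 5] / [9];  Q = [1, 2, 3, 5] / [4, 6] / [7]
  Insert 6 (step 8): P = [1, 4, 6, 8] / [3, 5, 7] / [9];  Q = [1, 2, 3, 5] / [4, 6, 8] / [7]
  Insert 2 (step 9): P = [1, 2, 6, 8] / [3, 4, 7] / [5] / [9];  Q = [1, 2, 3, 5] / [4, 6, 8] / [7] / [9]
Final shape: (4, 3, 1, 1).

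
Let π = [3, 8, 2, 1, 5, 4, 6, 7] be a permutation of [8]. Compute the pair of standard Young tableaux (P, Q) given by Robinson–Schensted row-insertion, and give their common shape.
P = [1, 4, 6, 7] / [2, 5] / [3, 8];  Q = [1, 2, 7, 8] / [3, 5] / [4, 6];  common shape = (4, 2, 2)

Row-insert the values π_1, π_2, … into P one at a time, bumping the leftmost entry strictly greater than the inserted value down to the next row. The recording tableau Q records, in position (i, j), the step at which that cell was added to P.
  Insert 3 (step 1): P = [3];  Q = [1]
  Insert 8 (step 2): P = [3, 8];  Q = [1, 2]
  Insert 2 (step 3): P = [2, 8] / [3];  Q = [1, 2] / [3]
  Insert 1 (step 4): P = [1, 8] / [2] / [3];  Q = [1, 2] / [3] / [4]
  Insert 5 (step 5): P = [1, 5] / [2, 8] / [3];  Q = [1, 2] / [3, 5] / [4]
  Insert 4 (step 6): P = [1, 4] / [2, 5] / [3, 8];  Q = [1, 2] / [3, 5] / [4, 6]
  Insert 6 (step 7): P = [1, 4, 6] / [2, 5] / [3, 8];  Q = [1, 2, 7] / [3, 5] / [4, 6]
  Insert 7 (step 8): P = [1, 4, 6, 7] / [2, 5] / [3, 8];  Q = [1, 2, 7, 8] / [3, 5] / [4, 6]
Final shape: (4, 2, 2).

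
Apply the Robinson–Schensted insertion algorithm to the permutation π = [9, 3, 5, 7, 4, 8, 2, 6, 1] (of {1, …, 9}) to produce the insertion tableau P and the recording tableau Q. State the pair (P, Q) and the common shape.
P = [1, 4, 6, 8] / [2, 7] / [3] / [5] / [9];  Q = [1, 3, 4, 6] / [2, 8] / [5] / [7] / [9];  common shape = (4, 2, 1, 1, 1)

Row-insert the values π_1, π_2, … into P one at a time, bumping the leftmost entry strictly greater than the inserted value down to the next row. The recording tableau Q records, in position (i, j), the step at which that cell was added to P.
  Insert 9 (step 1): P = [9];  Q = [1]
  Insert 3 (step 2): P = [3] / [9];  Q = [1] / [2]
  Insert 5 (step 3): P = [3, 5] / [9];  Q = [1, 3] / [2]
  Insert 7 (step 4): P = [3, 5, 7] / [9];  Q = [1, 3, 4] / [2]
  Insert 4 (step 5): P = [3, 4, 7] / [5] / [9];  Q = [1, 3, 4] / [2] / [5]
  Insert 8 (step 6): P = [3, 4, 7, 8] / [5] / [9];  Q = [1, 3, 4, 6] / [2] / [5]
  Insert 2 (step 7): P = [2, 4, 7, 8] / [3] / [5] / [9];  Q = [1, 3, 4, 6] / [2] / [5] / [7]
  Insert 6 (step 8): P = [2, 4, 6, 8] / [3, 7] / [5] / [9];  Q = [1, 3, 4, 6] / [2, 8] / [5] / [7]
  Insert 1 (step 9): P = [1, 4, 6, 8] / [2, 7] / [3] / [5] / [9];  Q = [1, 3, 4, 6] / [2, 8] / [5] / [7] / [9]
Final shape: (4, 2, 1, 1, 1).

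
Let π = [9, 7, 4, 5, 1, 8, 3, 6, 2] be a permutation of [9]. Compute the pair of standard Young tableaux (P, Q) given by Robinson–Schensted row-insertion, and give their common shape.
P = [1, 2, 6] / [3, 5, 8] / [4] / [7] / [9];  Q = [1, 4, 6] / [2, 7, 8] / [3] / [5] / [9];  common shape = (3, 3, 1, 1, 1)

Row-insert the values π_1, π_2, … into P one at a time, bumping the leftmost entry strictly greater than the inserted value down to the next row. The recording tableau Q records, in position (i, j), the step at which that cell was added to P.
  Insert 9 (step 1): P = [9];  Q = [1]
  Insert 7 (step 2): P = [7] / [9];  Q = [1] / [2]
  Insert 4 (step 3): P = [4] / [7] / [9];  Q = [1] / [2] / [3]
  Insert 5 (step 4): P = [4, 5] / [7] / [9];  Q = [1, 4] / [2] / [3]
  Insert 1 (step 5): P = [1, 5] / [4] / [7] / [9];  Q = [1, 4] / [2] / [3] / [5]
  Insert 8 (step 6): P = [1, 5, 8] / [4] / [7] / [9];  Q = [1, 4, 6] / [2] / [3] / [5]
  Insert 3 (step 7): P = [1, 3, 8] / [4, 5] / [7] / [9];  Q = [1, 4, 6] / [2, 7] / [3] / [5]
  Insert 6 (step 8): P = [1, 3, 6] / [4, 5, 8] / [7] / [9];  Q = [1, 4, 6] / [2, 7, 8] / [3] / [5]
  Insert 2 (step 9): P = [1, 2, 6] / [3, 5, 8] / [4] / [7] / [9];  Q = [1, 4, 6] / [2, 7, 8] / [3] / [5] / [9]
Final shape: (3, 3, 1, 1, 1).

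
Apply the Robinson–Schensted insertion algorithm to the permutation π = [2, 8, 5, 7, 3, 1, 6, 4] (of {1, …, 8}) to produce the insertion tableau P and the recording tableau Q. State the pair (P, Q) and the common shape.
P = [1, 3, 4] / [2, 6] / [5, 7] / [8];  Q = [1, 2, 4] / [3, 7] / [5, 8] / [6];  common shape = (3, 2, 2, 1)

Row-insert the values π_1, π_2, … into P one at a time, bumping the leftmost entry strictly greater than the inserted value down to the next row. The recording tableau Q records, in position (i, j), the step at which that cell was added to P.
  Insert 2 (step 1): P = [2];  Q = [1]
  Insert 8 (step 2): P = [2, 8];  Q = [1, 2]
  Insert 5 (step 3): P = [2, 5] / [8];  Q = [1, 2] / [3]
  Insert 7 (step 4): P = [2, 5, 7] / [8];  Q = [1, 2, 4] / [3]
  Insert 3 (step 5): P = [2, 3, 7] / [5] / [8];  Q = [1, 2, 4] / [3] / [5]
  Insert 1 (step 6): P = [1, 3, 7] / [2] / [5] / [8];  Q = [1, 2, 4] / [3] / [5] / [6]
  Insert 6 (step 7): P = [1, 3, 6] / [2, 7] / [5] / [8];  Q = [1, 2, 4] / [3, 7] / [5] / [6]
  Insert 4 (step 8): P = [1, 3, 4] / [2, 6] / [5, 7] / [8];  Q = [1, 2, 4] / [3, 7] / [5, 8] / [6]
Final shape: (3, 2, 2, 1).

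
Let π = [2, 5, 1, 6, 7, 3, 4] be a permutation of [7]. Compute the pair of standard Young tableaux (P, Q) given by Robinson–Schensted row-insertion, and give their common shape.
P = [1, 3, 4, 7] / [2, 5, 6];  Q = [1, 2, 4, 5] / [3, 6, 7];  common shape = (4, 3)

Row-insert the values π_1, π_2, … into P one at a time, bumping the leftmost entry strictly greater than the inserted value down to the next row. The recording tableau Q records, in position (i, j), the step at which that cell was added to P.
  Insert 2 (step 1): P = [2];  Q = [1]
  Insert 5 (step 2): P = [2, 5];  Q = [1, 2]
  Insert 1 (step 3): P = [1, 5] / [2];  Q = [1, 2] / [3]
  Insert 6 (step 4): P = [1, 5, 6] / [2];  Q = [1, 2, 4] / [3]
  Insert 7 (step 5): P = [1, 5, 6, 7] / [2];  Q = [1, 2, 4, 5] / [3]
  Insert 3 (step 6): P = [1, 3, 6, 7] / [2, 5];  Q = [1, 2, 4, 5] / [3, 6]
  Insert 4 (step 7): P = [1, 3, 4, 7] / [2, 5, 6];  Q = [1, 2, 4, 5] / [3, 6, 7]
Final shape: (4, 3).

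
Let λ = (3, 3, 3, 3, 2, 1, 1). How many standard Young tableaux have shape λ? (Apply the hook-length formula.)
# SYT of shape (3, 3, 3, 3, 2, 1, 1) = 100100

Hook-length formula: f^λ = n! / Π hook(c), product over all cells c of the Young diagram. For λ = (3, 3, 3, 3, 2, 1, 1), n = 16 boxes. Hook lengths by row (left-to-right, top-to-bottom): [9, 6, 4]; [8, 5, 3]; [7, 4, 2]; [6, 3, 1]; [4, 1]; [2]; [1]. Product of hooks = 209018880. So f^λ = 16! / 209018880 = 20922789888000 / 209018880 = 100100.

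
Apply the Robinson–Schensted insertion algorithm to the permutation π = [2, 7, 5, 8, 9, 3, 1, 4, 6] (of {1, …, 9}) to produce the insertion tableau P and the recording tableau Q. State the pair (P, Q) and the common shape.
P = [1, 3, 4, 6] / [2, 8, 9] / [5] / [7];  Q = [1, 2, 4, 5] / [3, 8, 9] / [6] / [7];  common shape = (4, 3, 1, 1)

Row-insert the values π_1, π_2, … into P one at a time, bumping the leftmost entry strictly greater than the inserted value down to the next row. The recording tableau Q records, in position (i, j), the step at which that cell was added to P.
  Insert 2 (step 1): P = [2];  Q = [1]
  Insert 7 (step 2): P = [2, 7];  Q = [1, 2]
  Insert 5 (step 3): P = [2, 5] / [7];  Q = [1, 2] / [3]
  Insert 8 (step 4): P = [2, 5, 8] / [7];  Q = [1, 2, 4] / [3]
  Insert 9 (step 5): P = [2, 5, 8, 9] / [7];  Q = [1, 2, 4, 5] / [3]
  Insert 3 (step 6): P = [2, 3, 8, 9] / [5] / [7];  Q = [1, 2, 4, 5] / [3] / [6]
  Insert 1 (step 7): P = [1, 3, 8, 9] / [2] / [5] / [7];  Q = [1, 2, 4, 5] / [3] / [6] / [7]
  Insert 4 (step 8): P = [1, 3, 4, 9] / [2, 8] / [5] / [7];  Q = [1, 2, 4, 5] / [3, 8] / [6] / [7]
  Insert 6 (step 9): P = [1, 3, 4, 6] / [2, 8, 9] / [5] / [7];  Q = [1, 2, 4, 5] / [3, 8, 9] / [6] / [7]
Final shape: (4, 3, 1, 1).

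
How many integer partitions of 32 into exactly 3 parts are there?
p(32, 3 parts) = 85

Partitions of n into exactly k parts are in bijection with partitions of n − k into at most k parts (subtract 1 from each part). So p(32, exactly 3) = p(29, parts ≤ 3). Computing via the recurrence p(m, j) = p(m, j−1) + p(m−j, j) gives 85.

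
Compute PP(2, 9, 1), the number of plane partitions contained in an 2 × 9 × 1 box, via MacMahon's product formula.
PP(2, 9, 1) = 55

Evaluate the triple product over i = 1..2, j = 1..9, k = 1..1. The factors are (2/1) · (3/2) · (4/3) · (5/4) · (6/5) · (7/6) · (8/7) · (9/8) · … (18 factors total). The numerators and denominators telescope so the product is an integer; carrying out the multiplication exactly gives PP(2, 9, 1) = 55.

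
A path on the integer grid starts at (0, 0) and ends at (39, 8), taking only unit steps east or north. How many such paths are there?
Number of paths = 314457495

A monotone lattice path from (0, 0) to (39, 8) consists of 39 east steps and 8 north steps in some order, so it is determined by which 39 of the 47 steps are east. The count is C(47, 39) = 314457495.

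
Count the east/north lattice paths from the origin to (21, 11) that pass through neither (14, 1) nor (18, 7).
Number of paths = 112018510

Inclusion–exclusion. Total paths: C(32, 21) = 129024480. Through P₁: C(15, 14)·C(17, 7) = 291720. Through P₂: C(25, 18)·C(7, 3) = 16824500. Since P₁ is strictly southwest of P₂, a monotone path through both must visit P₁ then P₂; paths through both = C(15, 14)·C(10, 4)·C(7, 3) = 110250. Avoid both = 129024480 − 291720 − 16824500 + 110250 = 112018510.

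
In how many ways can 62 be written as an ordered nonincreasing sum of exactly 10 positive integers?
p(62, 10 parts) = 79725

Partitions of n into exactly k parts are in bijection with partitions of n − k into at most k parts (subtract 1 from each part). So p(62, exactly 10) = p(52, parts ≤ 10). Computing via the recurrence p(m, j) = p(m, j−1) + p(m−j, j) gives 79725.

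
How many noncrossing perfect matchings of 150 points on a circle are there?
C_75 = 1221395654430378811828760722007962130791020

These noncrossing handshakes are counted by the Catalan number C_n = (1/(n + 1)) · C(2n, n). For n = 75: C_75 = (1/76) · C(150, 75) = 92826069736708789698985814872605121940117520/76 = 1221395654430378811828760722007962130791020.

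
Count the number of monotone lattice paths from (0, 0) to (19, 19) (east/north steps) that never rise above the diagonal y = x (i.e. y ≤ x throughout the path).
Number of paths = 1767263190

By the reflection principle (André's argument), the number of monotone paths to (19, 19) with n ≤ m that never go above y = x is C(38, 19) − C(38, 20) = 35345263800 − 33578000610 = 1767263190.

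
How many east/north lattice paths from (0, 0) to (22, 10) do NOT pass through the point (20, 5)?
Number of paths = 63396510

Total paths from (0, 0) to (22, 10): C(32, 22) = 64512240. Paths through (20, 5): (paths (0, 0) → (20, 5)) × (paths (20, 5) → (22, 10)) = C(25, 20) · C(7, 2) = 53130 · 21 = 1115730. Avoidance count = 64512240 − 1115730 = 63396510.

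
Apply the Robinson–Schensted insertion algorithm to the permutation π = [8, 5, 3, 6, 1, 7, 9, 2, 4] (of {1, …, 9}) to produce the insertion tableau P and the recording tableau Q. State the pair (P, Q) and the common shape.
P = [1, 2, 4, 9] / [3, 6, 7] / [5] / [8];  Q = [1, 4, 6, 7] / [2, 8, 9] / [3] / [5];  common shape = (4, 3, 1, 1)

Row-insert the values π_1, π_2, … into P one at a time, bumping the leftmost entry strictly greater than the inserted value down to the next row. The recording tableau Q records, in position (i, j), the step at which that cell was added to P.
  Insert 8 (step 1): P = [8];  Q = [1]
  Insert 5 (step 2): P = [5] / [8];  Q = [1] / [2]
  Insert 3 (step 3): P = [3] / [5] / [8];  Q = [1] / [2] / [3]
  Insert 6 (step 4): P = [3, 6] / [5] / [8];  Q = [1, 4] / [2] / [3]
  Insert 1 (step 5): P = [1, 6] / [3] / [5] / [8];  Q = [1, 4] / [2] / [3] / [5]
  Insert 7 (step 6): P = [1, 6, 7] / [3] / [5] / [8];  Q = [1, 4, 6] / [2] / [3] / [5]
  Insert 9 (step 7): P = [1, 6, 7, 9] / [3] / [5] / [8];  Q = [1, 4, 6, 7] / [2] / [3] / [5]
  Insert 2 (step 8): P = [1, 2, 7, 9] / [3, 6] / [5] / [8];  Q = [1, 4, 6, 7] / [2, 8] / [3] / [5]
  Insert 4 (step 9): P = [1, 2, 4, 9] / [3, 6, 7] / [5] / [8];  Q = [1, 4, 6, 7] / [2, 8, 9] / [3] / [5]
Final shape: (4, 3, 1, 1).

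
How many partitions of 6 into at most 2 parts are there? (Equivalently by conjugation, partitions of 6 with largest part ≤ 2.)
p(6, parts ≤ 2) = 4

Partitions of 6 with all parts ≤ 2: 2+2+2, 2+2+1+1, 2+1+1+1+1, 1+1+1+1+1+1. Count = 4.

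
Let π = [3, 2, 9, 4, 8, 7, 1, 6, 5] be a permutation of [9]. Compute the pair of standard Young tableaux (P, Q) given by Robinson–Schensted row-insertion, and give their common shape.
P = [1, 4, 5] / [2, 6] / [3, 7] / [8] / [9];  Q = [1, 3, 5] / [2, 4] / [6, 8] / [7] / [9];  common shape = (3, 2, 2, 1, 1)

Row-insert the values π_1, π_2, … into P one at a time, bumping the leftmost entry strictly greater than the inserted value down to the next row. The recording tableau Q records, in position (i, j), the step at which that cell was added to P.
  Insert 3 (step 1): P = [3];  Q = [1]
  Insert 2 (step 2): P = [2] / [3];  Q = [1] / [2]
  Insert 9 (step 3): P = [2, 9] / [3];  Q = [1, 3] / [2]
  Insert 4 (step 4): P = [2, 4] / [3, 9];  Q = [1, 3] / [2, 4]
  Insert 8 (step 5): P = [2, 4, 8] / [3, 9];  Q = [1, 3, 5] / [2, 4]
  Insert 7 (step 6): P = [2, 4, 7] / [3, 8] / [9];  Q = [1, 3, 5] / [2, 4] / [6]
  Insert 1 (step 7): P = [1, 4, 7] / [2, 8] / [3] / [9];  Q = [1, 3, 5] / [2, 4] / [6] / [7]
  Insert 6 (step 8): P = [1, 4, 6] / [2, 7] / [3, 8] / [9];  Q = [1, 3, 5] / [2, 4] / [6, 8] / [7]
  Insert 5 (step 9): P = [1, 4, 5] / [2, 6] / [3, 7] / [8] / [9];  Q = [1, 3, 5] / [2, 4] / [6, 8] / [7] / [9]
Final shape: (3, 2, 2, 1, 1).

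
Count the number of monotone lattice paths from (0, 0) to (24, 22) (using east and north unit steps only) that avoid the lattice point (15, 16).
Number of paths = 6386167437975

Total paths from (0, 0) to (24, 22): C(46, 24) = 7890371113950. Paths through (15, 16): (paths (0, 0) → (15, 16)) × (paths (15, 16) → (24, 22)) = C(31, 15) · C(15, 9) = 300540195 · 5005 = 1504203675975. Avoidance count = 7890371113950 − 1504203675975 = 6386167437975.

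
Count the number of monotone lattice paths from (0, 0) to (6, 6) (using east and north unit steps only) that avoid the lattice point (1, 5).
Number of paths = 888

Total paths from (0, 0) to (6, 6): C(12, 6) = 924. Paths through (1, 5): (paths (0, 0) → (1, 5)) × (paths (1, 5) → (6, 6)) = C(6, 1) · C(6, 5) = 6 · 6 = 36. Avoidance count = 924 − 36 = 888.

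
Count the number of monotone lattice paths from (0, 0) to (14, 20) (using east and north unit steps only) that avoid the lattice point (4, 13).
Number of paths = 1345689400

Total paths from (0, 0) to (14, 20): C(34, 14) = 1391975640. Paths through (4, 13): (paths (0, 0) → (4, 13)) × (paths (4, 13) → (14, 20)) = C(17, 4) · C(17, 10) = 2380 · 19448 = 46286240. Avoidance count = 1391975640 − 46286240 = 1345689400.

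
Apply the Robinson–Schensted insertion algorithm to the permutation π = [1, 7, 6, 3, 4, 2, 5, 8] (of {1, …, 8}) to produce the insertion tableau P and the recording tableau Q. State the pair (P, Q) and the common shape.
P = [1, 2, 4, 5, 8] / [3] / [6] / [7];  Q = [1, 2, 5, 7, 8] / [3] / [4] / [6];  common shape = (5, 1, 1, 1)

Row-insert the values π_1, π_2, … into P one at a time, bumping the leftmost entry strictly greater than the inserted value down to the next row. The recording tableau Q records, in position (i, j), the step at which that cell was added to P.
  Insert 1 (step 1): P = [1];  Q = [1]
  Insert 7 (step 2): P = [1, 7];  Q = [1, 2]
  Insert 6 (step 3): P = [1, 6] / [7];  Q = [1, 2] / [3]
  Insert 3 (step 4): P = [1, 3] / [6] / [7];  Q = [1, 2] / [3] / [4]
  Insert 4 (step 5): P = [1, 3, 4] / [6] / [7];  Q = [1, 2, 5] / [3] / [4]
  Insert 2 (step 6): P = [1, 2, 4] / [3] / [6] / [7];  Q = [1, 2, 5] / [3] / [4] / [6]
  Insert 5 (step 7): P = [1, 2, 4, 5] / [3] / [6] / [7];  Q = [1, 2, 5, 7] / [3] / [4] / [6]
  Insert 8 (step 8): P = [1, 2, 4, 5, 8] / [3] / [6] / [7];  Q = [1, 2, 5, 7, 8] / [3] / [4] / [6]
Final shape: (5, 1, 1, 1).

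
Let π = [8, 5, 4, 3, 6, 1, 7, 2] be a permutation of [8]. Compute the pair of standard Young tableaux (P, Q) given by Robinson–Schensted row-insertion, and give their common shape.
P = [1, 2, 7] / [3, 6] / [4] / [5] / [8];  Q = [1, 5, 7] / [2, 8] / [3] / [4] / [6];  common shape = (3, 2, 1, 1, 1)

Row-insert the values π_1, π_2, … into P one at a time, bumping the leftmost entry strictly greater than the inserted value down to the next row. The recording tableau Q records, in position (i, j), the step at which that cell was added to P.
  Insert 8 (step 1): P = [8];  Q = [1]
  Insert 5 (step 2): P = [5] / [8];  Q = [1] / [2]
  Insert 4 (step 3): P = [4] / [5] / [8];  Q = [1] / [2] / [3]
  Insert 3 (step 4): P = [3] / [4] / [5] / [8];  Q = [1] / [2] / [3] / [4]
  Insert 6 (step 5): P = [3, 6] / [4] / [5] / [8];  Q = [1, 5] / [2] / [3] / [4]
  Insert 1 (step 6): P = [1, 6] / [3] / [4] / [5] / [8];  Q = [1, 5] / [2] / [3] / [4] / [6]
  Insert 7 (step 7): P = [1, 6, 7] / [3] / [4] / [5] / [8];  Q = [1, 5, 7] / [2] / [3] / [4] / [6]
  Insert 2 (step 8): P = [1, 2, 7] / [3, 6] / [4] / [5] / [8];  Q = [1, 5, 7] / [2, 8] / [3] / [4] / [6]
Final shape: (3, 2, 1, 1, 1).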